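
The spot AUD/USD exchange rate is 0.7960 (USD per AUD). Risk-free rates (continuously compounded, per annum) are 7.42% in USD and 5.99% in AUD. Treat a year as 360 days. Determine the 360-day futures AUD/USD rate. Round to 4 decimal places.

0.8075

F = S·e^((r_USD − r_AUD)T) = 0.7960 · e^((0.0742 − 0.0599) × 360/360)
= 0.7960 · e^0.014300 = 0.7960 × 1.014403
F = 0.8075 USD per AUD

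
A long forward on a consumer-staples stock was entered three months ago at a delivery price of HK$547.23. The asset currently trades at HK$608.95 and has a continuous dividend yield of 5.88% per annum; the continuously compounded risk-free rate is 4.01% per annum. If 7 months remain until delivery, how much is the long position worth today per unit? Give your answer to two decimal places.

HK$53.84

Current fair forward for the remaining 7 months: F = S·e^((r − q)·T), (r − q) = 0.0401 − 0.0588 = -0.0187
F = 608.95 · e^(-0.0187 × 7/12) = 608.95 × 0.989151 = 602.3435
Value of long forward = (F − K)·e^(−rT) = (602.3435 − 547.23) · e^(−0.0401·7/12)
= 55.1135 × 0.976880 = 53.84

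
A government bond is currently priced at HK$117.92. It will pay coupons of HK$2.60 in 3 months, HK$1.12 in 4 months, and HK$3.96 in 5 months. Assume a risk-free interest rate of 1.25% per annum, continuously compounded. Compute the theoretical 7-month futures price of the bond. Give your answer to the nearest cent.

PV(coupons) I = 2.60·e^(−0.0125·3/12) + 1.12·e^(−0.0125·4/12) + 3.96·e^(−0.0125·5/12)
I = 2.5919 + 1.1153 + 3.9394 = 7.6466
F = (S − I)·e^(rT) = (117.92 − 7.6466) · e^(0.0125·7/12)
= 110.2734 · e^0.007292 = 110.2734 × 1.007319 = HK$111.08

HK$111.08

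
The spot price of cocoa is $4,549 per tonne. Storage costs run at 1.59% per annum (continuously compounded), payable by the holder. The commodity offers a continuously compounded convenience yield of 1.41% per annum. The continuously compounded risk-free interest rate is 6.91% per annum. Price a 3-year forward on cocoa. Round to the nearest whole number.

$5,627 per tonne

Net carry = r + u − y = 0.0691 + 0.0159 − 0.0141 = 0.0709
F = S·e^((r+u−y)T) = 4549 · e^(0.0709 × 3) = 4549 · e^0.212700
= 4549 × 1.237013 = $5,627 per tonne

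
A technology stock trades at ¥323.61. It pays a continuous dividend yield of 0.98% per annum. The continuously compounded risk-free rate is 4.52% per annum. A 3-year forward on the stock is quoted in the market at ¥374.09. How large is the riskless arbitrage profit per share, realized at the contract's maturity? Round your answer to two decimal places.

¥14.22 per share

Fair forward: F* = S·e^(carry·T), with carry = (r − q) = 0.0452 − 0.0098 = 0.0354
F* = 323.61 · e^(0.0354 × 3) = 323.61 · e^0.106200 = 323.61 × 1.112044 = ¥359.8686
Market ¥374.09 > fair ¥359.8686: forward overpriced → cash-and-carry (buy spot, short the forward).
At maturity, profit = |F_mkt − F*| = |374.09 − 359.8686| = ¥14.22 per share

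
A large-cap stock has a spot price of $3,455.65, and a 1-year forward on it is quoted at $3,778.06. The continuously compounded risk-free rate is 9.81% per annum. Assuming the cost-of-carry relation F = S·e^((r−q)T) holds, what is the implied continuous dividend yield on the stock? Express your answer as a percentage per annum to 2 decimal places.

From F = S·e^((r−q)T): (r − q) = ln(F/S)/T
ln(3778.06/3455.65) = ln(1.093299) = 0.089200
(r − q) = 0.089200 / (1) = 0.089200
q = r − ln(F/S)/T = 0.0981 − 0.089200 = 0.008900
q = 0.89%

0.89%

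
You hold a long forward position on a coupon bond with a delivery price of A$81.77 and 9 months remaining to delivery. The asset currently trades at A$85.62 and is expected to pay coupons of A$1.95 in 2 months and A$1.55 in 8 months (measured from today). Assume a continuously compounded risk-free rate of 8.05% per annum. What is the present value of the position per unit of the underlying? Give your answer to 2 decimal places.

A$5.25

PV(remaining coupons) I = 1.95·e^(−0.0805·2/12) + 1.55·e^(−0.0805·8/12) = 3.3930
Current forward F = (S − I)·e^(rT) = (85.62 − 3.3930)·e^(0.0805·9/12) = 82.2270 × 1.062235 = 87.3444
Value (long) = (F − K)·e^(−rT) = (87.3444 − 81.77) × 0.941411 = 5.2478
Value = A$5.25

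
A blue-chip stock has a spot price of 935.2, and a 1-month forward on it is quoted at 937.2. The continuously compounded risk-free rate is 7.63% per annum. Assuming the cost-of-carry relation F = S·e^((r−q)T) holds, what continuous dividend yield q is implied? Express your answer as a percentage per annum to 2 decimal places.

From F = S·e^((r−q)T): (r − q) = ln(F/S)/T
ln(937.2/935.2) = ln(1.002139) = 0.002137
(r − q) = 0.002137 / (1/12) = 0.025644
q = r − ln(F/S)/T = 0.0763 − 0.025644 = 0.050656
q = 5.07%

5.07%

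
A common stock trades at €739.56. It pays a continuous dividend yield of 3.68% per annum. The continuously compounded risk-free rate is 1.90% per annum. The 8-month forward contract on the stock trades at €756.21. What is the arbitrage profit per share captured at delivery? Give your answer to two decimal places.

Fair forward: F* = S·e^(carry·T), with carry = (r − q) = 0.0190 − 0.0368 = -0.0178
F* = 739.56 · e^(-0.0178 × 8/12) = 739.56 · e^-0.011867 = 739.56 × 0.988203 = €730.8354
Market €756.21 > fair €730.8354: forward overpriced → cash-and-carry (buy spot, short the forward).
At maturity, profit = |F_mkt − F*| = |756.21 − 730.8354| = €25.37 per share

€25.37 per share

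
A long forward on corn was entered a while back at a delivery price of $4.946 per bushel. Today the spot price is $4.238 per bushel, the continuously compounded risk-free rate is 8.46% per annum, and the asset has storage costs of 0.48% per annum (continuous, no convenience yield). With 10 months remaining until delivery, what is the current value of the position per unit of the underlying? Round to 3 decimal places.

Current fair forward for the remaining 10 months: F = S·e^((r + u)·T), (r + u) = 0.0846 + 0.0048 = 0.0894
F = 4.238 · e^(0.0894 × 10/12) = 4.238 × 1.077345 = 4.5658
Value of long forward = (F − K)·e^(−rT) = (4.5658 − 4.946) · e^(−0.0846·10/12)
= -0.3802 × 0.931928 = -0.354

-$0.354 per bushel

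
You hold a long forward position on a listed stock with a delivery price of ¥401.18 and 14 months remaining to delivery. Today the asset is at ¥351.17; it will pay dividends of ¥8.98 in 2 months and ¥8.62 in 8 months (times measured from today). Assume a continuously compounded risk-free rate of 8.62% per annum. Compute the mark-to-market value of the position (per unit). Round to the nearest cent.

PV(remaining dividends) I = 8.98·e^(−0.0862·2/12) + 8.62·e^(−0.0862·8/12) = 16.9905
Current forward F = (S − I)·e^(rT) = (351.17 − 16.9905)·e^(0.0862·14/12) = 334.1795 × 1.105797 = 369.5347
Value (long) = (F − K)·e^(−rT) = (369.5347 − 401.18) × 0.904325 = -28.6176
Value = -¥28.62

-¥28.62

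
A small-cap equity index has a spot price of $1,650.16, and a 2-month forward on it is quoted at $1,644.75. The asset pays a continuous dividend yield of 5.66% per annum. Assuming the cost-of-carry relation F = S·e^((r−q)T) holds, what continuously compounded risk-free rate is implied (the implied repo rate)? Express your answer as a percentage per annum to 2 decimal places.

3.69%

From F = S·e^((r−q)T): (r − q) = ln(F/S)/T
ln(1644.75/1650.16) = ln(0.996722) = -0.003283
(r − q) = -0.003283 / (2/12) = -0.019698
r = ln(F/S)/T + q = -0.019698 + 0.0566 = 0.036902
r = 3.69%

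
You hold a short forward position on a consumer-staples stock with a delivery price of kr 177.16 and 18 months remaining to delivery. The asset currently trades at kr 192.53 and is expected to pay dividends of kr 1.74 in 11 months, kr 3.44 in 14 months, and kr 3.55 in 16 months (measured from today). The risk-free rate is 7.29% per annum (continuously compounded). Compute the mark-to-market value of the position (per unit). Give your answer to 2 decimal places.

PV(remaining dividends) I = 1.74·e^(−0.0729·11/12) + 3.44·e^(−0.0729·14/12) + 3.55·e^(−0.0729·16/12) = 8.0082
Current forward F = (S − I)·e^(rT) = (192.53 − 8.0082)·e^(0.0729·18/12) = 184.5218 × 1.115553 = 205.8438
Value (long) = (F − K)·e^(−rT) = (205.8438 − 177.16) × 0.896417 = 25.7126
Short position value = −(long value) = -kr 25.71

-kr 25.71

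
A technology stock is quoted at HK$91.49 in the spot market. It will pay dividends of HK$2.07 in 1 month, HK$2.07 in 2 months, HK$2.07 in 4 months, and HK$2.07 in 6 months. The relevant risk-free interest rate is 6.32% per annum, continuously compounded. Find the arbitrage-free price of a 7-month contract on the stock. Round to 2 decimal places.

PV(dividends) I = 2.07·e^(−0.0632·1/12) + 2.07·e^(−0.0632·2/12) + 2.07·e^(−0.0632·4/12) + 2.07·e^(−0.0632·6/12)
I = 2.0591 + 2.0483 + 2.0268 + 2.0056 = 8.1398
F = (S − I)·e^(rT) = (91.49 − 8.1398) · e^(0.0632·7/12)
= 83.3502 · e^0.036867 = 83.3502 × 1.037555 = HK$86.48

HK$86.48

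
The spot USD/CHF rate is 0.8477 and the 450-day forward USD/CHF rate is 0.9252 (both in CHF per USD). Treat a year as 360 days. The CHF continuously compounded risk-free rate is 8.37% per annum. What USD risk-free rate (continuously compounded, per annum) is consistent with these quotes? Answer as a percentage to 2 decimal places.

F = S·e^((r_CHF − r_USD)T) ⇒ r_USD = r_CHF − ln(F/S)/T
ln(0.9252/0.8477) = 0.087483; /(450/360) = 0.069986
r_USD = 0.0837 − 0.069986 = 0.013714
r_USD = 1.37%

1.37%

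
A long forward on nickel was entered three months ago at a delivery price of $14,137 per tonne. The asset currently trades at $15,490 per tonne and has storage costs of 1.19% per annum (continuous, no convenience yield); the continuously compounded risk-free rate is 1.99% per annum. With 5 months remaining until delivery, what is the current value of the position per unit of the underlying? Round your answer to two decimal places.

Current fair forward for the remaining 5 months: F = S·e^((r + u)·T), (r + u) = 0.0199 + 0.0119 = 0.0318
F = 15490 · e^(0.0318 × 5/12) = 15490 × 1.01333817 = 15696.6083
Value of long forward = (F − K)·e^(−rT) = (15696.6083 − 14137) · e^(−0.0199·5/12)
= 1559.6083 × 0.99174261 = 1546.73

$1546.73 per tonne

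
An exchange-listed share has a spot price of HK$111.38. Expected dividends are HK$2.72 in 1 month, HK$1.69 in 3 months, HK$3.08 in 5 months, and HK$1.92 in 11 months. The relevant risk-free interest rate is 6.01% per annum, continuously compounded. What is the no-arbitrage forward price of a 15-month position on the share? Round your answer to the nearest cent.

HK$110.16

PV(dividends) I = 2.72·e^(−0.0601·1/12) + 1.69·e^(−0.0601·3/12) + 3.08·e^(−0.0601·5/12) + 1.92·e^(−0.0601·11/12)
I = 2.7064 + 1.6648 + 3.0038 + 1.8171 = 9.1921
F = (S − I)·e^(rT) = (111.38 − 9.1921) · e^(0.0601·15/12)
= 102.1879 · e^0.075125 = 102.1879 × 1.078019 = HK$110.16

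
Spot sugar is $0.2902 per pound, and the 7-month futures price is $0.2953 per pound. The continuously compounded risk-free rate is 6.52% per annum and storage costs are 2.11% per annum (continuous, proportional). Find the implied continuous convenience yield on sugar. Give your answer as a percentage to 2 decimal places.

F = S·e^((r+u−y)T) ⇒ (r+u−y) = ln(F/S)/T
ln(0.2953/0.2902) = 0.017421; /T ⇒ 0.029865
y = r + u − ln(F/S)/T = 0.0652 + 0.0211 − 0.029865 = 0.056435
y = 5.64%

5.64%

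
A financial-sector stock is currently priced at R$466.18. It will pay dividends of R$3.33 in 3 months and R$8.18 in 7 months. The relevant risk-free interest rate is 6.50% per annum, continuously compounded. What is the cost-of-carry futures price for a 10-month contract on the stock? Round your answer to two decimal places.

R$480.36

PV(dividends) I = 3.33·e^(−0.0650·3/12) + 8.18·e^(−0.0650·7/12)
I = 3.2763 + 7.8756 = 11.1519
F = (S − I)·e^(rT) = (466.18 − 11.1519) · e^(0.0650·10/12)
= 455.0281 · e^0.054167 = 455.0281 × 1.055661 = R$480.36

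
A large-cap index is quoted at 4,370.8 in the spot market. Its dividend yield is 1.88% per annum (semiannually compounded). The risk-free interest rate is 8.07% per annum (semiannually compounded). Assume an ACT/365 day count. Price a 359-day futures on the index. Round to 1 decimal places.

F = S · (1+r/2)^(2T) / (1+q/2)^(2T)
= 4370.8 × 1.080921 / 1.018575 = 4370.8 × 1.061209
F = 4,638.3

4,638.3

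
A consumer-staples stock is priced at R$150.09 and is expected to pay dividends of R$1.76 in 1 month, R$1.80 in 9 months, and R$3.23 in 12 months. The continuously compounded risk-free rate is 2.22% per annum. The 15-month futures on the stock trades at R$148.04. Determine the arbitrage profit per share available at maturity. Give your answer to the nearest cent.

R$0.60 per share

PV(dividends) I = 1.76·e^(−0.0222·1/12) + 1.80·e^(−0.0222·9/12) + 3.23·e^(−0.0222·12/12) = 6.6861
Fair futures F* = (S − I)·e^(rT) = (150.09 − 6.6861)·e^0.027750 = 143.4039 × 1.028139 = 147.4391
Market R$148.04 > fair 147.4391: forward overpriced → cash-and-carry (borrow at r, buy the stock and collect the dividends, short the forward).
Profit at T = |F_mkt − F*| = |148.04 − 147.4391| = R$0.60 per share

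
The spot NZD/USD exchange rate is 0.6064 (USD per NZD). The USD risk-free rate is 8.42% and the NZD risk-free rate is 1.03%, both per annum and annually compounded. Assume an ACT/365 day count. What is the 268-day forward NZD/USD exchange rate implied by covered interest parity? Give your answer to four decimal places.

0.6387

By covered interest parity, F = S · (1+r_USD)^T / (1+r_NZD)^T
= 0.6064 × 1.061155 / 1.007552 = 0.6064 × 1.053201
F = 0.6387 USD per NZD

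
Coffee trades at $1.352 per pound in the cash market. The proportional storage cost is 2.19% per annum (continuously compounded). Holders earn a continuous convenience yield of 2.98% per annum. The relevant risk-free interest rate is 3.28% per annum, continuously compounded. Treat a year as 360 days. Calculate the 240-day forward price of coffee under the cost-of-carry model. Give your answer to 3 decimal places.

$1.375 per pound

Net carry = r + u − y = 0.0328 + 0.0219 − 0.0298 = 0.0249
F = S·e^((r+u−y)T) = 1.352 · e^(0.0249 × 240/360) = 1.352 · e^0.016600
= 1.352 × 1.016739 = $1.375 per pound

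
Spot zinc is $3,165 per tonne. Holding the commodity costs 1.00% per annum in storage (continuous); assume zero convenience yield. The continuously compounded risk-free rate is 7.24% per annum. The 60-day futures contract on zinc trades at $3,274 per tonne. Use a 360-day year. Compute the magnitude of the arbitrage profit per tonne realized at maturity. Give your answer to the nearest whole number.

$65 per tonne

Fair futures: F* = S·e^(carry·T), with carry = (r + u) = 0.0724 + 0.0100 = 0.0824
F* = 3165 · e^(0.0824 × 60/360) = 3165 · e^0.013733 = 3165 × 1.013828 = $3208.7656
Market $3274 > fair $3208.7656: forward overpriced → cash-and-carry (buy spot, short the forward).
At maturity, profit = |F_mkt − F*| = |3274 − 3208.7656| = $65 per tonne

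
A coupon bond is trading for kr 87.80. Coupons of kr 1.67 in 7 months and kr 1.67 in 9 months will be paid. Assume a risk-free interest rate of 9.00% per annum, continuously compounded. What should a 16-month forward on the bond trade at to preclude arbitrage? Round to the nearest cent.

kr 95.45

PV(coupons) I = 1.67·e^(−0.0900·7/12) + 1.67·e^(−0.0900·9/12)
I = 1.5846 + 1.5610 = 3.1456
F = (S − I)·e^(rT) = (87.80 − 3.1456) · e^(0.0900·16/12)
= 84.6544 · e^0.120000 = 84.6544 × 1.127497 = kr 95.45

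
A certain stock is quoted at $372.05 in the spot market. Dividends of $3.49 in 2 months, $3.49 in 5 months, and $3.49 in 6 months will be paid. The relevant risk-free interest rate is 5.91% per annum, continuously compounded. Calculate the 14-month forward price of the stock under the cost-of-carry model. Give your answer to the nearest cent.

$387.63

PV(dividends) I = 3.49·e^(−0.0591·2/12) + 3.49·e^(−0.0591·5/12) + 3.49·e^(−0.0591·6/12)
I = 3.4558 + 3.4051 + 3.3884 = 10.2493
F = (S − I)·e^(rT) = (372.05 − 10.2493) · e^(0.0591·14/12)
= 361.8007 · e^0.068950 = 361.8007 × 1.071383 = $387.63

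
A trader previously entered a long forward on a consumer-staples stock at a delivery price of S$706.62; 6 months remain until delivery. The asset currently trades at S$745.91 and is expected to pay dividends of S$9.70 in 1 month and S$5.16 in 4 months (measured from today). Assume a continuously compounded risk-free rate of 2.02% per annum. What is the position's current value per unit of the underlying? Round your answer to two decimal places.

S$31.58

PV(remaining dividends) I = 9.70·e^(−0.0202·1/12) + 5.16·e^(−0.0202·4/12) = 14.8091
Current forward F = (S − I)·e^(rT) = (745.91 − 14.8091)·e^(0.0202·6/12) = 731.1009 × 1.010151 = 738.5223
Value (long) = (F − K)·e^(−rT) = (738.5223 − 706.62) × 0.989951 = 31.5817
Value = S$31.58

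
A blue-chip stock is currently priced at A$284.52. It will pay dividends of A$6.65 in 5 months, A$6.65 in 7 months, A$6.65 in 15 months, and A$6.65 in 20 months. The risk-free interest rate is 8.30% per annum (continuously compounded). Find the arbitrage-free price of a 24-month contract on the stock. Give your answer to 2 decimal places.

A$306.92

PV(dividends) I = 6.65·e^(−0.0830·5/12) + 6.65·e^(−0.0830·7/12) + 6.65·e^(−0.0830·15/12) + 6.65·e^(−0.0830·20/12)
I = 6.4240 + 6.3357 + 5.9946 + 5.7909 = 24.5452
F = (S − I)·e^(rT) = (284.52 − 24.5452) · e^(0.0830·24/12)
= 259.9748 · e^0.166000 = 259.9748 × 1.180573 = A$306.92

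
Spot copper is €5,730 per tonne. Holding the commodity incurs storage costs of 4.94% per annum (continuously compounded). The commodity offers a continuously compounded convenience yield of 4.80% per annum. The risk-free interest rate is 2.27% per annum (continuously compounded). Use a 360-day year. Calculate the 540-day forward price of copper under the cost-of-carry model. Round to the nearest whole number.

€5,941 per tonne

Net carry = r + u − y = 0.0227 + 0.0494 − 0.0480 = 0.0241
F = S·e^((r+u−y)T) = 5730 · e^(0.0241 × 540/360) = 5730 · e^0.036150
= 5730 × 1.036811 = €5,941 per tonne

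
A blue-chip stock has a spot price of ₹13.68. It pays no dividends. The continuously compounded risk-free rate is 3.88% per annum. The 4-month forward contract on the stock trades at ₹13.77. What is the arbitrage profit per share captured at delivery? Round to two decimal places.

₹0.09 per share

Fair forward: F* = S·e^(carry·T), with carry = r = 0.0388
F* = 13.68 · e^(0.0388 × 4/12) = 13.68 · e^0.012933 = 13.68 × 1.013017 = ₹13.8581
Market ₹13.77 < fair ₹13.8581: forward underpriced → reverse cash-and-carry (short spot, go long the forward).
At maturity, profit = |F_mkt − F*| = |13.77 − 13.8581| = ₹0.09 per share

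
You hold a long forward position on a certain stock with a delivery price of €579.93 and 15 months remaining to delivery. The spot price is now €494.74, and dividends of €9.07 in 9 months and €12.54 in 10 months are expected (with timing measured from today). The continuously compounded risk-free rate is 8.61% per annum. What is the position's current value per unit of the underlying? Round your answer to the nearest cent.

-€46.19

PV(remaining dividends) I = 9.07·e^(−0.0861·9/12) + 12.54·e^(−0.0861·10/12) = 20.1746
Current forward F = (S − I)·e^(rT) = (494.74 − 20.1746)·e^(0.0861·15/12) = 474.5654 × 1.113630 = 528.4903
Value (long) = (F − K)·e^(−rT) = (528.4903 − 579.93) × 0.897964 = -46.1910
Value = -€46.19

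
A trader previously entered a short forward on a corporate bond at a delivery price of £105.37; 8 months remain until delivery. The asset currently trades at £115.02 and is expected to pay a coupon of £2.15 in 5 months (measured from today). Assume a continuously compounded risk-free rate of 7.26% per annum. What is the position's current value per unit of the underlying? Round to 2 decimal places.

-£12.54

PV(remaining coupons) I = 2.15·e^(−0.0726·5/12) = 2.0859
Current forward F = (S − I)·e^(rT) = (115.02 − 2.0859)·e^(0.0726·8/12) = 112.9341 × 1.049590 = 118.5345
Value (long) = (F − K)·e^(−rT) = (118.5345 − 105.37) × 0.952753 = 12.5425
Short position value = −(long value) = -£12.54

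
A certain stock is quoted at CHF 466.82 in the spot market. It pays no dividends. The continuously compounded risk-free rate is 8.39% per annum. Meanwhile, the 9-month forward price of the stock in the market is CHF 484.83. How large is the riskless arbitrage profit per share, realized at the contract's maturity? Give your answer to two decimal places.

Fair forward: F* = S·e^(carry·T), with carry = r = 0.0839
F* = 466.82 · e^(0.0839 × 9/12) = 466.82 · e^0.062925 = 466.82 × 1.064947 = CHF 497.1386
Market CHF 484.83 < fair CHF 497.1386: forward underpriced → reverse cash-and-carry (short spot, go long the forward).
At maturity, profit = |F_mkt − F*| = |484.83 − 497.1386| = CHF 12.31 per share

CHF 12.31 per share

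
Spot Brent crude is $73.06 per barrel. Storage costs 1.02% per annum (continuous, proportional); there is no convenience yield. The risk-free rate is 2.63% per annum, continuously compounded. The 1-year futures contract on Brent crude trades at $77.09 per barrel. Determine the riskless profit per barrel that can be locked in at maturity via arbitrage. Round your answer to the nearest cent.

$1.31 per barrel

Fair futures: F* = S·e^(carry·T), with carry = (r + u) = 0.0263 + 0.0102 = 0.0365
F* = 73.06 · e^(0.0365 × 1) = 73.06 · e^0.036500 = 73.06 × 1.037174 = $75.7759
Market $77.09 > fair $75.7759: forward overpriced → cash-and-carry (buy spot, short the forward).
At maturity, profit = |F_mkt − F*| = |77.09 − 75.7759| = $1.31 per barrel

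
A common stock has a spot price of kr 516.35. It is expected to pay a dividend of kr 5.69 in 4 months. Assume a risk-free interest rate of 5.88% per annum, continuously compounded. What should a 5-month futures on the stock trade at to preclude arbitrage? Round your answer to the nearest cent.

PV(dividends) I = 5.69·e^(−0.0588·4/12)
I = 5.5796
F = (S − I)·e^(rT) = (516.35 − 5.5796) · e^(0.0588·5/12)
= 510.7704 · e^0.024500 = 510.7704 × 1.024803 = kr 523.44

kr 523.44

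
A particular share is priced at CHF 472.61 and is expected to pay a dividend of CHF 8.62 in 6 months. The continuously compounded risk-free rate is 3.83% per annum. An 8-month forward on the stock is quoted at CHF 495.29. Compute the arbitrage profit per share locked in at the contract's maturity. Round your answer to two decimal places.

CHF 19.13 per share

PV(dividends) I = 8.62·e^(−0.0383·6/12) = 8.4565
Fair forward F* = (S − I)·e^(rT) = (472.61 − 8.4565)·e^0.025533 = 464.1535 × 1.025862 = 476.1574
Market CHF 495.29 > fair 476.1574: forward overpriced → cash-and-carry (borrow at r, buy the stock and collect the dividends, short the forward).
Profit at T = |F_mkt − F*| = |495.29 − 476.1574| = CHF 19.13 per share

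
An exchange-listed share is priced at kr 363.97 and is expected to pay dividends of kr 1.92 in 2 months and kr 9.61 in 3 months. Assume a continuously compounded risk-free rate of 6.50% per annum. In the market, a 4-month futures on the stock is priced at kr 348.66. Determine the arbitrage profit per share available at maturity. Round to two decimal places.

kr 11.68 per share

PV(dividends) I = 1.92·e^(−0.0650·2/12) + 9.61·e^(−0.0650·3/12) = 11.3544
Fair futures F* = (S − I)·e^(rT) = (363.97 − 11.3544)·e^0.021667 = 352.6156 × 1.021903 = 360.3389
Market kr 348.66 < fair 360.3389: forward underpriced → reverse cash-and-carry (short the stock, invest proceeds at r, pay the dividends, go long the forward).
Profit at T = |F_mkt − F*| = |348.66 − 360.3389| = kr 11.68 per share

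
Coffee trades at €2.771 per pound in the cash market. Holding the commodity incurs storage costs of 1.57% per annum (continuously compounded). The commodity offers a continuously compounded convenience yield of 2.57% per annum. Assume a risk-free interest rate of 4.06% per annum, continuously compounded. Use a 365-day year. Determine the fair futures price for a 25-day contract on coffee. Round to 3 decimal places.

Net carry = r + u − y = 0.0406 + 0.0157 − 0.0257 = 0.0306
F = S·e^((r+u−y)T) = 2.771 · e^(0.0306 × 25/365) = 2.771 · e^0.002096
= 2.771 × 1.002098 = €2.777 per pound

€2.777 per pound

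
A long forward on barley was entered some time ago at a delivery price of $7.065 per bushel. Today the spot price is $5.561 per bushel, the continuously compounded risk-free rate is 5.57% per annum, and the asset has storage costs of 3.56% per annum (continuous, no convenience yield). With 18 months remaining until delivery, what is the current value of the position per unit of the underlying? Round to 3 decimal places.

Current fair forward for the remaining 18 months: F = S·e^((r + u)·T), (r + u) = 0.0557 + 0.0356 = 0.0913
F = 5.561 · e^(0.0913 × 18/12) = 5.561 × 1.146771 = 6.3772
Value of long forward = (F − K)·e^(−rT) = (6.3772 − 7.065) · e^(−0.0557·18/12)
= -0.6878 × 0.919845 = -0.633

-$0.633 per bushel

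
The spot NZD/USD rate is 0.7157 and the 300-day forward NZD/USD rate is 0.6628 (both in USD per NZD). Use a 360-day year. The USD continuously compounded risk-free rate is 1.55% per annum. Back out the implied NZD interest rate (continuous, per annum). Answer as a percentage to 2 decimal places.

10.76%

F = S·e^((r_USD − r_NZD)T) ⇒ r_NZD = r_USD − ln(F/S)/T
ln(0.6628/0.7157) = -0.076788; /(300/360) = -0.092146
r_NZD = 0.0155 + 0.092146 = 0.107646
r_NZD = 10.76%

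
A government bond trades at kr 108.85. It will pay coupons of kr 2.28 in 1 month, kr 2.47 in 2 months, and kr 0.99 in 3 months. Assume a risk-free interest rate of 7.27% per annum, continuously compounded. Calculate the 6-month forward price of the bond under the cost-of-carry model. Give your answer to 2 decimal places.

PV(coupons) I = 2.28·e^(−0.0727·1/12) + 2.47·e^(−0.0727·2/12) + 0.99·e^(−0.0727·3/12)
I = 2.2662 + 2.4403 + 0.9722 = 5.6787
F = (S − I)·e^(rT) = (108.85 − 5.6787) · e^(0.0727·6/12)
= 103.1713 · e^0.036350 = 103.1713 × 1.037019 = kr 106.99

kr 106.99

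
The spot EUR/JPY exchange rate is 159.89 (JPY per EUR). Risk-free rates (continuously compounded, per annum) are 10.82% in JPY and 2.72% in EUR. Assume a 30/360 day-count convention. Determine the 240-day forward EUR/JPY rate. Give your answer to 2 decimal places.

168.76

F = S·e^((r_JPY − r_EUR)T) = 159.89 · e^((0.1082 − 0.0272) × 240/360)
= 159.89 · e^0.054000 = 159.89 × 1.055485
F = 168.76 JPY per EUR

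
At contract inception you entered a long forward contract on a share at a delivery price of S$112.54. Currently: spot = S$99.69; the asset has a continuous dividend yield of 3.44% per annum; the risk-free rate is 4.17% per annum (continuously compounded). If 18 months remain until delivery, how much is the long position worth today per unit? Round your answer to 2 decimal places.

-S$11.04

Current fair forward for the remaining 18 months: F = S·e^((r − q)·T), (r − q) = 0.0417 − 0.0344 = 0.0073
F = 99.69 · e^(0.0073 × 18/12) = 99.69 × 1.011010 = 100.7876
Value of long forward = (F − K)·e^(−rT) = (100.7876 − 112.54) · e^(−0.0417·18/12)
= -11.7524 × 0.939366 = -11.04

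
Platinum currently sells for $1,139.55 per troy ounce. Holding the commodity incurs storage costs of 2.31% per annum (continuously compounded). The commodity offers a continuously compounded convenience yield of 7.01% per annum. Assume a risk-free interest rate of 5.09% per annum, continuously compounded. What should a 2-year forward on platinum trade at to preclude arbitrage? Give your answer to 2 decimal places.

Net carry = r + u − y = 0.0509 + 0.0231 − 0.0701 = 0.0039
F = S·e^((r+u−y)T) = 1139.55 · e^(0.0039 × 2) = 1139.55 · e^0.00780000
= 1139.55 × 1.00783050 = $1,148.47 per troy ounce

$1,148.47 per troy ounce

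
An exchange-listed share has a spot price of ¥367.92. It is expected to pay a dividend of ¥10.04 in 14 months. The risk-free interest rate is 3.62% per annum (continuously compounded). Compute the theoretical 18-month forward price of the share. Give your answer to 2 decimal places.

¥378.29

PV(dividends) I = 10.04·e^(−0.0362·14/12)
I = 9.6248
F = (S − I)·e^(rT) = (367.92 − 9.6248) · e^(0.0362·18/12)
= 358.2952 · e^0.054300 = 358.2952 × 1.055801 = ¥378.29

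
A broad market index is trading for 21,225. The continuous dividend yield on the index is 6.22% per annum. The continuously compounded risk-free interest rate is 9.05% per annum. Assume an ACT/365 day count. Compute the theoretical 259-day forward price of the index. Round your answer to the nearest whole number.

21,656

F = S·e^((r − q)T) = 21225 · e^((0.0905 − 0.0622) × 259/365)
= 21225 · e^0.020081 = 21225 × 1.020284
F = 21,656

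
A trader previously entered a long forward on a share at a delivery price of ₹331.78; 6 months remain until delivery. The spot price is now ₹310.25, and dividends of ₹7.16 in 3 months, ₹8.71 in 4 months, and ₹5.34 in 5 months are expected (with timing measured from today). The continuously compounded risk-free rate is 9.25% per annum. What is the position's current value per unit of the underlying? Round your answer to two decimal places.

PV(remaining dividends) I = 7.16·e^(−0.0925·3/12) + 8.71·e^(−0.0925·4/12) + 5.34·e^(−0.0925·5/12) = 20.5800
Current forward F = (S − I)·e^(rT) = (310.25 − 20.5800)·e^(0.0925·6/12) = 289.6700 × 1.047336 = 303.3818
Value (long) = (F − K)·e^(−rT) = (303.3818 − 331.78) × 0.954803 = -27.1147
Value = -₹27.11

-₹27.11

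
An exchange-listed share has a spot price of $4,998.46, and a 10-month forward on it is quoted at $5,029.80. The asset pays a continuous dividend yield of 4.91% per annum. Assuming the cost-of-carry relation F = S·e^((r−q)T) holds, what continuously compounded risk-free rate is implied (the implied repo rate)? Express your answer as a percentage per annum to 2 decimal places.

From F = S·e^((r−q)T): (r − q) = ln(F/S)/T
ln(5029.80/4998.46) = ln(1.006270) = 0.006250
(r − q) = 0.006250 / (10/12) = 0.007500
r = ln(F/S)/T + q = 0.007500 + 0.0491 = 0.056600
r = 5.66%

5.66%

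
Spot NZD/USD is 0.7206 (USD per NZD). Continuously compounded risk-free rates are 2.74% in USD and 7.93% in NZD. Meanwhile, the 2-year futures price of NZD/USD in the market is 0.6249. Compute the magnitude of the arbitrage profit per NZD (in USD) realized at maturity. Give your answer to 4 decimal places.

0.0247 per NZD (in USD)

Fair futures: F* = S·e^(carry·T), with carry = (r_USD − r_NZD) = 0.0274 − 0.0793 = -0.0519
F* = 0.7206 · e^(-0.0519 × 2) = 0.7206 · e^-0.103800 = 0.7206 × 0.901406 = 0.6496
Market 0.6249 < fair 0.6496: forward underpriced → reverse cash-and-carry (short spot, go long the forward).
At maturity, profit = |F_mkt − F*| = |0.6249 − 0.6496| = 0.0247 per NZD (in USD)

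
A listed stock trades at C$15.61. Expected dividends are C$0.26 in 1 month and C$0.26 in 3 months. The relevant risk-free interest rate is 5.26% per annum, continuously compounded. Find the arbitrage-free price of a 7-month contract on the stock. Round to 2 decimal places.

PV(dividends) I = 0.26·e^(−0.0526·1/12) + 0.26·e^(−0.0526·3/12)
I = 0.2589 + 0.2566 = 0.5155
F = (S − I)·e^(rT) = (15.61 − 0.5155) · e^(0.0526·7/12)
= 15.0945 · e^0.030683 = 15.0945 × 1.031159 = C$15.56

C$15.56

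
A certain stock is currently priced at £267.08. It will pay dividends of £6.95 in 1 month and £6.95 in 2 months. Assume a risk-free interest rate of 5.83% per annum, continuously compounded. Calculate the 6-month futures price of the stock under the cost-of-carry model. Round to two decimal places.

£260.77

PV(dividends) I = 6.95·e^(−0.0583·1/12) + 6.95·e^(−0.0583·2/12)
I = 6.9163 + 6.8828 = 13.7991
F = (S − I)·e^(rT) = (267.08 − 13.7991) · e^(0.0583·6/12)
= 253.2809 · e^0.029150 = 253.2809 × 1.029579 = £260.77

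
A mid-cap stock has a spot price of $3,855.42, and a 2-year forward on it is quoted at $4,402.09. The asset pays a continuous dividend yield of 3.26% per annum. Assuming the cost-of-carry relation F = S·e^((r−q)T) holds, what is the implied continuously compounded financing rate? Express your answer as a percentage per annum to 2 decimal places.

9.89%

From F = S·e^((r−q)T): (r − q) = ln(F/S)/T
ln(4402.09/3855.42) = ln(1.141793) = 0.132600
(r − q) = 0.132600 / (2) = 0.066300
r = ln(F/S)/T + q = 0.066300 + 0.0326 = 0.098900
r = 9.89%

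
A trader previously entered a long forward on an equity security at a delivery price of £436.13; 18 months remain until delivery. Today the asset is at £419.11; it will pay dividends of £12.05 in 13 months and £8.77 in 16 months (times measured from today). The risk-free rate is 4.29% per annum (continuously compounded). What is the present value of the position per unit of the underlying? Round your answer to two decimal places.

-£9.62

PV(remaining dividends) I = 12.05·e^(−0.0429·13/12) + 8.77·e^(−0.0429·16/12) = 19.7852
Current forward F = (S − I)·e^(rT) = (419.11 − 19.7852)·e^(0.0429·18/12) = 399.3248 × 1.066466 = 425.8663
Value (long) = (F − K)·e^(−rT) = (425.8663 − 436.13) × 0.937677 = -9.6240
Value = -£9.62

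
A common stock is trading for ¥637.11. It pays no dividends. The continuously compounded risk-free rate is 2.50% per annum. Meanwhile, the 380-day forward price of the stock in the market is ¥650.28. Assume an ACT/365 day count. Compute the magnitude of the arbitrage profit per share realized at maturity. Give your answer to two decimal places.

¥3.63 per share

Fair forward: F* = S·e^(carry·T), with carry = r = 0.0250
F* = 637.11 · e^(0.0250 × 380/365) = 637.11 · e^0.026027 = 637.11 × 1.026369 = ¥653.9100
Market ¥650.28 < fair ¥653.9100: forward underpriced → reverse cash-and-carry (short spot, go long the forward).
At maturity, profit = |F_mkt − F*| = |650.28 − 653.9100| = ¥3.63 per share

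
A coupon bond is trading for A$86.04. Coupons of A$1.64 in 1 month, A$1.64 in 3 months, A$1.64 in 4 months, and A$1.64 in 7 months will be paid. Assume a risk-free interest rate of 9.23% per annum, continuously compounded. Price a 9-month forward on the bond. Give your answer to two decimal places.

A$85.38

PV(coupons) I = 1.64·e^(−0.0923·1/12) + 1.64·e^(−0.0923·3/12) + 1.64·e^(−0.0923·4/12) + 1.64·e^(−0.0923·7/12)
I = 1.6274 + 1.6026 + 1.5903 + 1.5540 = 6.3743
F = (S − I)·e^(rT) = (86.04 − 6.3743) · e^(0.0923·9/12)
= 79.6657 · e^0.069225 = 79.6657 × 1.071677 = A$85.38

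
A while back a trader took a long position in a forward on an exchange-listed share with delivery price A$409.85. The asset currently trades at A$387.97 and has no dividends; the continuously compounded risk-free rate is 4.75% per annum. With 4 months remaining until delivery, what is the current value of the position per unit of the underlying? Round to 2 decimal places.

Current fair forward for the remaining 4 months: F = S·e^(r·T), r = 0.0475
F = 387.97 · e^(0.0475 × 4/12) = 387.97 × 1.015959 = 394.1616
Value of long forward = (F − K)·e^(−rT) = (394.1616 − 409.85) · e^(−0.0475·4/12)
= -15.6884 × 0.984291 = -15.44

-A$15.44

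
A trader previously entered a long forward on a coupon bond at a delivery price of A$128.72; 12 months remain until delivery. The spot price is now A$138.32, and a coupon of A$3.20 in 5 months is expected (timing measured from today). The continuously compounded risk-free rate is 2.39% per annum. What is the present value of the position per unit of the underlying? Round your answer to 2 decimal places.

PV(remaining coupons) I = 3.20·e^(−0.0239·5/12) = 3.1683
Current forward F = (S − I)·e^(rT) = (138.32 − 3.1683)·e^(0.0239·12/12) = 135.1517 × 1.024188 = 138.4207
Value (long) = (F − K)·e^(−rT) = (138.4207 − 128.72) × 0.976383 = 9.4716
Value = A$9.47

A$9.47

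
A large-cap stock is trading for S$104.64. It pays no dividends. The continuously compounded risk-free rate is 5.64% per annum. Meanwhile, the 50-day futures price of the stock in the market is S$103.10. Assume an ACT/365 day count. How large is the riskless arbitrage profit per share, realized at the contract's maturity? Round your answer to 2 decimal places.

Fair futures: F* = S·e^(carry·T), with carry = r = 0.0564
F* = 104.64 · e^(0.0564 × 50/365) = 104.64 · e^0.007726 = 104.64 × 1.007756 = S$105.4516
Market S$103.10 < fair S$105.4516: forward underpriced → reverse cash-and-carry (short spot, go long the forward).
At maturity, profit = |F_mkt − F*| = |103.10 − 105.4516| = S$2.35 per share

S$2.35 per share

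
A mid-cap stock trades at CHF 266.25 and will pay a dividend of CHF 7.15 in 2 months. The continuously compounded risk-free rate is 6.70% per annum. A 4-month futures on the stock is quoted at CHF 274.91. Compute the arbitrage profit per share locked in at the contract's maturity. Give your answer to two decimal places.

CHF 9.88 per share

PV(dividends) I = 7.15·e^(−0.0670·2/12) = 7.0706
Fair futures F* = (S − I)·e^(rT) = (266.25 − 7.0706)·e^0.022333 = 259.1794 × 1.022584 = 265.0327
Market CHF 274.91 > fair 265.0327: forward overpriced → cash-and-carry (borrow at r, buy the stock and collect the dividends, short the forward).
Profit at T = |F_mkt − F*| = |274.91 − 265.0327| = CHF 9.88 per share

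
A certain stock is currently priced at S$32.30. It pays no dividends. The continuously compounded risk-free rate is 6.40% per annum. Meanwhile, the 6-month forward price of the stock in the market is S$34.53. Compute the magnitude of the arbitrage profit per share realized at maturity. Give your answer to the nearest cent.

S$1.18 per share

Fair forward: F* = S·e^(carry·T), with carry = r = 0.0640
F* = 32.30 · e^(0.0640 × 6/12) = 32.30 · e^0.032000 = 32.30 × 1.032518 = S$33.3503
Market S$34.53 > fair S$33.3503: forward overpriced → cash-and-carry (buy spot, short the forward).
At maturity, profit = |F_mkt − F*| = |34.53 − 33.3503| = S$1.18 per share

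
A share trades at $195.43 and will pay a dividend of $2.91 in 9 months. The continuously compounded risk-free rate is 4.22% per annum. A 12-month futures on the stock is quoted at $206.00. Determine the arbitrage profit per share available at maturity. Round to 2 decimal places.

$5.09 per share

PV(dividends) I = 2.91·e^(−0.0422·9/12) = 2.8193
Fair futures F* = (S − I)·e^(rT) = (195.43 − 2.8193)·e^0.042200 = 192.6107 × 1.043103 = 200.9128
Market $206.00 > fair 200.9128: forward overpriced → cash-and-carry (borrow at r, buy the stock and collect the dividends, short the forward).
Profit at T = |F_mkt − F*| = |206.00 − 200.9128| = $5.09 per share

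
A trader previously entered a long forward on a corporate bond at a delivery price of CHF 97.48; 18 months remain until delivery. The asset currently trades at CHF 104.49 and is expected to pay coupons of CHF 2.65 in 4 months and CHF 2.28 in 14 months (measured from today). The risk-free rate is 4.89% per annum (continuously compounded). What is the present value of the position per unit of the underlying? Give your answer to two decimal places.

CHF 9.14

PV(remaining coupons) I = 2.65·e^(−0.0489·4/12) + 2.28·e^(−0.0489·14/12) = 4.7607
Current forward F = (S − I)·e^(rT) = (104.49 − 4.7607)·e^(0.0489·18/12) = 99.7293 × 1.076107 = 107.3194
Value (long) = (F − K)·e^(−rT) = (107.3194 − 97.48) × 0.929276 = 9.1435
Value = CHF 9.14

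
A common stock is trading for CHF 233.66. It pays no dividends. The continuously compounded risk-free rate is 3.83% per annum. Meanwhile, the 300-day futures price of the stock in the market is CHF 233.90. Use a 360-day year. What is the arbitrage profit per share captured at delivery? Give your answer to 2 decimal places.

CHF 7.34 per share

Fair futures: F* = S·e^(carry·T), with carry = r = 0.0383
F* = 233.66 · e^(0.0383 × 300/360) = 233.66 · e^0.031917 = 233.66 × 1.032432 = CHF 241.2381
Market CHF 233.90 < fair CHF 241.2381: forward underpriced → reverse cash-and-carry (short spot, go long the forward).
At maturity, profit = |F_mkt − F*| = |233.90 − 241.2381| = CHF 7.34 per share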